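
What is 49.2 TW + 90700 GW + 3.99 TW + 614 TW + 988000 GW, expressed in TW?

In TW:
  49.2 TW → 49.2
  90700 GW = 90700 × 10^-3 TW = 90.7
  3.99 TW → 3.99
  614 TW → 614
  988000 GW = 988000 × 10^-3 TW = 988
Sum: 49.2 + 90.7 + 3.99 + 614 + 988 = 1745.89

1745.89 TW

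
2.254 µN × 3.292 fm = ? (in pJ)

2.254 × 10⁻⁶ × 3.292 × 10⁻¹⁵ = 7.420168 × 10⁻²¹ J

0.000000007420168 pJ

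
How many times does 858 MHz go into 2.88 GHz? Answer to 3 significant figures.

(2.88 × 10⁹) / (858 × 10⁶) = 0.003357 × 10³

3.36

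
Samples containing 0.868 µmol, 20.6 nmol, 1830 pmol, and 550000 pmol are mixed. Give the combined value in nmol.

1440.43 nmol

In nmol:
  0.868 µmol = 0.868 × 10³ nmol = 868
  20.6 nmol → 20.6
  1830 pmol = 1830 × 10⁻³ nmol = 1.83
  550000 pmol = 550000 × 10⁻³ nmol = 550
Sum: 868 + 20.6 + 1.83 + 550 = 1440.43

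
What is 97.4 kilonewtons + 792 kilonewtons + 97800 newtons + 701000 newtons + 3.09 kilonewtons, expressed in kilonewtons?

In kilonewtons:
  97.4 kilonewtons → 97.4
  792 kilonewtons → 792
  97800 newtons = 97800 × 10⁻³ kilonewtons = 97.8
  701000 newtons = 701000 × 10⁻³ kilonewtons = 701
  3.09 kilonewtons → 3.09
Sum: 97.4 + 792 + 97.8 + 701 + 3.09 = 1691.29

1691.29 kilonewtons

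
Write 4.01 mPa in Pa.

milli = 10⁻³, (no prefix) = 10⁰; factor is 10⁻³.
4.01 × 10⁻³ = 0.00401

0.00401 Pa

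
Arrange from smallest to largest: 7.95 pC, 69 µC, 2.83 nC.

7.95 pC = 0.00000000000795 C
69 µC = 0.000069 C
2.83 nC = 0.00000000283 C

7.95 pC < 2.83 nC < 69 µC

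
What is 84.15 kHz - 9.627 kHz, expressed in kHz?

74.523 kHz

In kHz:
  84.15 kHz → 84.15
  9.627 kHz → 9.627
Difference: 84.15 - 9.627 = 74.523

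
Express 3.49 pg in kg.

0.00000000000000349 kg

pico = 10⁻¹², kilo = 10³; factor is 10⁻¹⁵.
3.49 × 10⁻¹⁵ = 0.00000000000000349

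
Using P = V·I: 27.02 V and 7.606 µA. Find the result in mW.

0.20551412 mW

27.02 × 7.606e-6 = 205.51412e-6 W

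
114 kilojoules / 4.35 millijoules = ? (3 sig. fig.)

(114e3) / (4.35e-3) = 26.21e6

26200000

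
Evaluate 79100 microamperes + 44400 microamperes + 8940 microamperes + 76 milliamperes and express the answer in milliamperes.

In milliamperes:
  79100 microamperes = 79100e-3 milliamperes = 79.1
  44400 microamperes = 44400e-3 milliamperes = 44.4
  8940 microamperes = 8940e-3 milliamperes = 8.94
  76 milliamperes → 76
Sum: 79.1 + 44.4 + 8.94 + 76 = 208.44

208.44 milliamperes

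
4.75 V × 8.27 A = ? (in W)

39.2825 W

4.75 × 8.27 = 39.2825 W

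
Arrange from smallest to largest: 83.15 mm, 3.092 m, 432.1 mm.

83.15 mm = 0.08315 m
3.092 m = 3.092 m
432.1 mm = 0.4321 m

83.15 mm < 432.1 mm < 3.092 m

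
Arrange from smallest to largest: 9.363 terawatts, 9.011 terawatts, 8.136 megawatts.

8.136 megawatts < 9.011 terawatts < 9.363 terawatts

9.363 terawatts = 9363000000000 watts
9.011 terawatts = 9011000000000 watts
8.136 megawatts = 8136000 watts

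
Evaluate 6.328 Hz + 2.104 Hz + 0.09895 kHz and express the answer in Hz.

In Hz:
  6.328 Hz → 6.328
  2.104 Hz → 2.104
  0.09895 kHz = 0.09895 × 10^3 Hz = 98.95
Sum: 6.328 + 2.104 + 98.95 = 107.382

107.382 Hz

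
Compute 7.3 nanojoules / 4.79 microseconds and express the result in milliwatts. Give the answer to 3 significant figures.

(7.3 × 10⁻⁹) / (4.79 × 10⁻⁶) = 1.524 × 10⁻³ W

1.52 milliwatts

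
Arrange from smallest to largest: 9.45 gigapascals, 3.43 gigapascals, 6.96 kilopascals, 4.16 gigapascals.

9.45 gigapascals = 9450000000 pascals
3.43 gigapascals = 3430000000 pascals
6.96 kilopascals = 6960 pascals
4.16 gigapascals = 4160000000 pascals

6.96 kilopascals < 3.43 gigapascals < 4.16 gigapascals < 9.45 gigapascals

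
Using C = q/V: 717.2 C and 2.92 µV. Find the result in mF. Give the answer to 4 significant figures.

245600000000 mF

(717.2) / (2.92 × 10^-6) = 245.616 × 10^6 F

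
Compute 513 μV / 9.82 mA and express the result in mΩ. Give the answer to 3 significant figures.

(513 × 10⁻⁶) / (9.82 × 10⁻³) = 52.24 × 10⁻³ Ω

52.2 mΩ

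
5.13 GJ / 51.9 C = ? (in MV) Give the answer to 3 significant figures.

98.8 MV

(5.13 × 10⁹) / (51.9) = 0.098844 × 10⁹ V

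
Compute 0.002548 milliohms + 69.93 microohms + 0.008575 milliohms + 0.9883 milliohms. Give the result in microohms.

In microohms:
  0.002548 milliohms = 0.002548 × 10^3 microohms = 2.548
  69.93 microohms → 69.93
  0.008575 milliohms = 0.008575 × 10^3 microohms = 8.575
  0.9883 milliohms = 0.9883 × 10^3 microohms = 988.3
Sum: 2.548 + 69.93 + 8.575 + 988.3 = 1069.353

1069.353 microohms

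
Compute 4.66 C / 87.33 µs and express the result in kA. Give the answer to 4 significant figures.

(4.66) / (87.33 × 10^-6) = 0.0533608 × 10^6 A

53.36 kA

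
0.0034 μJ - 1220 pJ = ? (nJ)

In nJ:
  0.0034 μJ = 0.0034e3 nJ = 3.4
  1220 pJ = 1220e-3 nJ = 1.22
Difference: 3.4 - 1.22 = 2.18

2.18 nJ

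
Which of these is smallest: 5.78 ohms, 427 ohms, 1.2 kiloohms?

5.78 ohms

5.78 ohms = 5.78 ohms
427 ohms = 427 ohms
1.2 kiloohms = 1200 ohms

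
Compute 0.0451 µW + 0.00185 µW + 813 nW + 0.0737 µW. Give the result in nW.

In nW:
  0.0451 µW = 0.0451 × 10³ nW = 45.1
  0.00185 µW = 0.00185 × 10³ nW = 1.85
  813 nW → 813
  0.0737 µW = 0.0737 × 10³ nW = 73.7
Sum: 45.1 + 1.85 + 813 + 73.7 = 933.65

933.65 nW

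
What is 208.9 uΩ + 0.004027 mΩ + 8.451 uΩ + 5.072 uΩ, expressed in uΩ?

In uΩ:
  208.9 uΩ → 208.9
  0.004027 mΩ = 0.004027e3 uΩ = 4.027
  8.451 uΩ → 8.451
  5.072 uΩ → 5.072
Sum: 208.9 + 4.027 + 8.451 + 5.072 = 226.45

226.45 uΩ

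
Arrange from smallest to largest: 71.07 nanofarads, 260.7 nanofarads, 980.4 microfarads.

71.07 nanofarads = 0.00000007107 farads
260.7 nanofarads = 0.0000002607 farads
980.4 microfarads = 0.0009804 farads

71.07 nanofarads < 260.7 nanofarads < 980.4 microfarads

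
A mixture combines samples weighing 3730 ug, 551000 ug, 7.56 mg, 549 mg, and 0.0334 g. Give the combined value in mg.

1144.69 mg

In mg:
  3730 ug = 3730 × 10⁻³ mg = 3.73
  551000 ug = 551000 × 10⁻³ mg = 551
  7.56 mg → 7.56
  549 mg → 549
  0.0334 g = 0.0334 × 10³ mg = 33.4
Sum: 3.73 + 551 + 7.56 + 549 + 33.4 = 1144.69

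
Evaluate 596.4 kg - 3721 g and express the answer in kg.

In kg:
  596.4 kg → 596.4
  3721 g = 3721 × 10^-3 kg = 3.721
Difference: 596.4 - 3.721 = 592.679

592.679 kg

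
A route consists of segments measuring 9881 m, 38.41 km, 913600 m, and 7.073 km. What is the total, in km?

In km:
  9881 m = 9881e-3 km = 9.881
  38.41 km → 38.41
  913600 m = 913600e-3 km = 913.6
  7.073 km → 7.073
Sum: 9.881 + 38.41 + 913.6 + 7.073 = 968.964

968.964 km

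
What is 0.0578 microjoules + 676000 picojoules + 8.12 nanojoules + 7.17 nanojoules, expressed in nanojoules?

749.09 nanojoules

In nanojoules:
  0.0578 microjoules = 0.0578 × 10³ nanojoules = 57.8
  676000 picojoules = 676000 × 10⁻³ nanojoules = 676
  8.12 nanojoules → 8.12
  7.17 nanojoules → 7.17
Sum: 57.8 + 676 + 8.12 + 7.17 = 749.09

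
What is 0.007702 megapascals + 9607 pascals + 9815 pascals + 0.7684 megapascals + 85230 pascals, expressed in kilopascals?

In kilopascals:
  0.007702 megapascals = 0.007702 × 10^3 kilopascals = 7.702
  9607 pascals = 9607 × 10^-3 kilopascals = 9.607
  9815 pascals = 9815 × 10^-3 kilopascals = 9.815
  0.7684 megapascals = 0.7684 × 10^3 kilopascals = 768.4
  85230 pascals = 85230 × 10^-3 kilopascals = 85.23
Sum: 7.702 + 9.607 + 9.815 + 768.4 + 85.23 = 880.754

880.754 kilopascals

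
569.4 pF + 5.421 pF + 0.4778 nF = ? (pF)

1052.621 pF

In pF:
  569.4 pF → 569.4
  5.421 pF → 5.421
  0.4778 nF = 0.4778e3 pF = 477.8
Sum: 569.4 + 5.421 + 477.8 = 1052.621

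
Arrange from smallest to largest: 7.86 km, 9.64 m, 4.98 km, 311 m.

7.86 km = 7860 m
9.64 m = 9.64 m
4.98 km = 4980 m
311 m = 311 m

9.64 m < 311 m < 4.98 km < 7.86 km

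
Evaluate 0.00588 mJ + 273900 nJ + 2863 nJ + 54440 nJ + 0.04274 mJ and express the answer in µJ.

379.823 µJ

In µJ:
  0.00588 mJ = 0.00588 × 10^3 µJ = 5.88
  273900 nJ = 273900 × 10^-3 µJ = 273.9
  2863 nJ = 2863 × 10^-3 µJ = 2.863
  54440 nJ = 54440 × 10^-3 µJ = 54.44
  0.04274 mJ = 0.04274 × 10^3 µJ = 42.74
Sum: 5.88 + 273.9 + 2.863 + 54.44 + 42.74 = 379.823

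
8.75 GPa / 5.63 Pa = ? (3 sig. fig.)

1550000000

(8.75e9) / (5.63) = 1.554e9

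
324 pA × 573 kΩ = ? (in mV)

324 × 10^-12 × 573 × 10^3 = 185652 × 10^-9 V

0.185652 mV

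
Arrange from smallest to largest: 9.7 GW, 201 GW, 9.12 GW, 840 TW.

9.7 GW = 9700000000 W
201 GW = 201000000000 W
9.12 GW = 9120000000 W
840 TW = 840000000000000 W

9.12 GW < 9.7 GW < 201 GW < 840 TW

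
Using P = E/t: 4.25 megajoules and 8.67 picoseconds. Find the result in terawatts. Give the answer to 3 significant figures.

(4.25 × 10⁶) / (8.67 × 10⁻¹²) = 0.4902 × 10¹⁸ W

490000 terawatts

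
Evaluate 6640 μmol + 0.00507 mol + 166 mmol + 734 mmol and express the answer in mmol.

In mmol:
  6640 μmol = 6640e-3 mmol = 6.64
  0.00507 mol = 0.00507e3 mmol = 5.07
  166 mmol → 166
  734 mmol → 734
Sum: 6.64 + 5.07 + 166 + 734 = 911.71

911.71 mmol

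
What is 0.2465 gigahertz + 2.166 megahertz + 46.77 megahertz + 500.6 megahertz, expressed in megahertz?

In megahertz:
  0.2465 gigahertz = 0.2465e3 megahertz = 246.5
  2.166 megahertz → 2.166
  46.77 megahertz → 46.77
  500.6 megahertz → 500.6
Sum: 246.5 + 2.166 + 46.77 + 500.6 = 796.036

796.036 megahertz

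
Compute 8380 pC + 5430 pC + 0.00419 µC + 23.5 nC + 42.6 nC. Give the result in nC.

In nC:
  8380 pC = 8380e-3 nC = 8.38
  5430 pC = 5430e-3 nC = 5.43
  0.00419 µC = 0.00419e3 nC = 4.19
  23.5 nC → 23.5
  42.6 nC → 42.6
Sum: 8.38 + 5.43 + 4.19 + 23.5 + 42.6 = 84.1

84.1 nC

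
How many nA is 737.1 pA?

0.7371 nA

pico = 10⁻¹², nano = 10⁻⁹; factor is 10⁻³.
737.1 × 10⁻³ = 0.7371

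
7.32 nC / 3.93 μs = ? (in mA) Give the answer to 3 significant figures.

1.86 mA

(7.32 × 10^-9) / (3.93 × 10^-6) = 1.8626 × 10^-3 A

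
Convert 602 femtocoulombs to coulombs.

0.000000000000602 coulombs

femto = 10^-15, (no prefix) = 10^0; factor is 10^-15.
602 × 10^-15 = 0.000000000000602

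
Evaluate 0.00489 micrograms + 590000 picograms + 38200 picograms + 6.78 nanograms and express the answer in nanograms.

In nanograms:
  0.00489 micrograms = 0.00489 × 10^3 nanograms = 4.89
  590000 picograms = 590000 × 10^-3 nanograms = 590
  38200 picograms = 38200 × 10^-3 nanograms = 38.2
  6.78 nanograms → 6.78
Sum: 4.89 + 590 + 38.2 + 6.78 = 639.87

639.87 nanograms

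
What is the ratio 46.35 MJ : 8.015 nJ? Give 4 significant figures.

5783000000000000

(46.35 × 10⁶) / (8.015 × 10⁻⁹) = 5.7829 × 10¹⁵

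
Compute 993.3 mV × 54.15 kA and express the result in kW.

53.787195 kW

993.3e-3 × 54.15e3 = 53787.195 W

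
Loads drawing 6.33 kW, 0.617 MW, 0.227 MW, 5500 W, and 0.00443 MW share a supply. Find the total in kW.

In kW:
  6.33 kW → 6.33
  0.617 MW = 0.617 × 10^3 kW = 617
  0.227 MW = 0.227 × 10^3 kW = 227
  5500 W = 5500 × 10^-3 kW = 5.5
  0.00443 MW = 0.00443 × 10^3 kW = 4.43
Sum: 6.33 + 617 + 227 + 5.5 + 4.43 = 860.26

860.26 kW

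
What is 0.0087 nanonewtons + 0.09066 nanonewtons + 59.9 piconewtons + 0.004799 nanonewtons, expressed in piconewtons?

In piconewtons:
  0.0087 nanonewtons = 0.0087 × 10³ piconewtons = 8.7
  0.09066 nanonewtons = 0.09066 × 10³ piconewtons = 90.66
  59.9 piconewtons → 59.9
  0.004799 nanonewtons = 0.004799 × 10³ piconewtons = 4.799
Sum: 8.7 + 90.66 + 59.9 + 4.799 = 164.059

164.059 piconewtons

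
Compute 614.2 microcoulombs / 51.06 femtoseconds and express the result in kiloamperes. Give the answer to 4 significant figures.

12030000 kiloamperes

(614.2 × 10^-6) / (51.06 × 10^-15) = 12.029 × 10^9 A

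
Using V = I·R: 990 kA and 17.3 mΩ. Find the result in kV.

17.127 kV

990 × 10³ × 17.3 × 10⁻³ = 17127 V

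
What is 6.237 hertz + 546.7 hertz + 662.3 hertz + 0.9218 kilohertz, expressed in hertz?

In hertz:
  6.237 hertz → 6.237
  546.7 hertz → 546.7
  662.3 hertz → 662.3
  0.9218 kilohertz = 0.9218 × 10³ hertz = 921.8
Sum: 6.237 + 546.7 + 662.3 + 921.8 = 2137.037

2137.037 hertz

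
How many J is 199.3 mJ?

0.1993 J

milli = 10⁻³, (no prefix) = 10⁰; factor is 10⁻³.
199.3 × 10⁻³ = 0.1993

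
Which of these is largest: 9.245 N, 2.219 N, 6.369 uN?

9.245 N

9.245 N = 9.245 N
2.219 N = 2.219 N
6.369 uN = 0.000006369 N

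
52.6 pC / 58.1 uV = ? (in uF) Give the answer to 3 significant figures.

0.905 uF

(52.6 × 10⁻¹²) / (58.1 × 10⁻⁶) = 0.90534 × 10⁻⁶ F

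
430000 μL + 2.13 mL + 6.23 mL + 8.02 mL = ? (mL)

In mL:
  430000 μL = 430000 × 10⁻³ mL = 430
  2.13 mL → 2.13
  6.23 mL → 6.23
  8.02 mL → 8.02
Sum: 430 + 2.13 + 6.23 + 8.02 = 446.38

446.38 mL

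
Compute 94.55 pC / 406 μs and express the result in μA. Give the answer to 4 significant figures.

0.2329 μA

(94.55 × 10⁻¹²) / (406 × 10⁻⁶) = 0.232882 × 10⁻⁶ A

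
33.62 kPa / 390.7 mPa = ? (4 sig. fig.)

(33.62 × 10^3) / (390.7 × 10^-3) = 0.086051 × 10^6

86050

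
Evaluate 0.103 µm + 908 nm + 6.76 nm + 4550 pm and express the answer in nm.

In nm:
  0.103 µm = 0.103e3 nm = 103
  908 nm → 908
  6.76 nm → 6.76
  4550 pm = 4550e-3 nm = 4.55
Sum: 103 + 908 + 6.76 + 4.55 = 1022.31

1022.31 nm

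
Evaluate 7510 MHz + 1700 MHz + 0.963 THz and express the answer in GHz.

972.21 GHz

In GHz:
  7510 MHz = 7510e-3 GHz = 7.51
  1700 MHz = 1700e-3 GHz = 1.7
  0.963 THz = 0.963e3 GHz = 963
Sum: 7.51 + 1.7 + 963 = 972.21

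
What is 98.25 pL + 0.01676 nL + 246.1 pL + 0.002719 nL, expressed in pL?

363.829 pL

In pL:
  98.25 pL → 98.25
  0.01676 nL = 0.01676 × 10^3 pL = 16.76
  246.1 pL → 246.1
  0.002719 nL = 0.002719 × 10^3 pL = 2.719
Sum: 98.25 + 16.76 + 246.1 + 2.719 = 363.829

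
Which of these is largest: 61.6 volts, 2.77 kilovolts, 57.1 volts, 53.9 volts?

61.6 volts = 61.6 volts
2.77 kilovolts = 2770 volts
57.1 volts = 57.1 volts
53.9 volts = 53.9 volts

2.77 kilovolts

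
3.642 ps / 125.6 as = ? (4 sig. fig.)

29000

(3.642e-12) / (125.6e-18) = 0.028997e6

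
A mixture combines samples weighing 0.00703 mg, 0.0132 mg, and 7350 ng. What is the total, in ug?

In ug:
  0.00703 mg = 0.00703e3 ug = 7.03
  0.0132 mg = 0.0132e3 ug = 13.2
  7350 ng = 7350e-3 ug = 7.35
Sum: 7.03 + 13.2 + 7.35 = 27.58

27.58 ug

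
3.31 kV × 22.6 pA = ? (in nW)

74.806 nW

3.31 × 10³ × 22.6 × 10⁻¹² = 74.806 × 10⁻⁹ W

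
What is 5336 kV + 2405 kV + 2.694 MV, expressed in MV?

10.435 MV

In MV:
  5336 kV = 5336e-3 MV = 5.336
  2405 kV = 2405e-3 MV = 2.405
  2.694 MV → 2.694
Sum: 5.336 + 2.405 + 2.694 = 10.435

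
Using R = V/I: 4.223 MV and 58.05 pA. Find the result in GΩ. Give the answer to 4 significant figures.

(4.223 × 10^6) / (58.05 × 10^-12) = 0.0727476 × 10^18 Ω

72750000 GΩ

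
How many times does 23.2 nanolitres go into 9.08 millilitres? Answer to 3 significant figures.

(9.08e-3) / (23.2e-9) = 0.3914e6

391000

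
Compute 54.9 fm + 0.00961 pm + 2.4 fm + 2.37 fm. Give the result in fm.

In fm:
  54.9 fm → 54.9
  0.00961 pm = 0.00961 × 10³ fm = 9.61
  2.4 fm → 2.4
  2.37 fm → 2.37
Sum: 54.9 + 9.61 + 2.4 + 2.37 = 69.28

69.28 fm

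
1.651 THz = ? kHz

tera = 10^12, kilo = 10^3; factor is 10^9.
1.651 × 10^9 = 1651000000

1651000000 kHz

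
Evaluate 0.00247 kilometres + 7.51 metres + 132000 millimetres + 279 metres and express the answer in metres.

In metres:
  0.00247 kilometres = 0.00247 × 10³ metres = 2.47
  7.51 metres → 7.51
  132000 millimetres = 132000 × 10⁻³ metres = 132
  279 metres → 279
Sum: 2.47 + 7.51 + 132 + 279 = 420.98

420.98 metres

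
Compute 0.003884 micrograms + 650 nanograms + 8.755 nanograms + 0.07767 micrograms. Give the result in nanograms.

In nanograms:
  0.003884 micrograms = 0.003884 × 10³ nanograms = 3.884
  650 nanograms → 650
  8.755 nanograms → 8.755
  0.07767 micrograms = 0.07767 × 10³ nanograms = 77.67
Sum: 3.884 + 650 + 8.755 + 77.67 = 740.309

740.309 nanograms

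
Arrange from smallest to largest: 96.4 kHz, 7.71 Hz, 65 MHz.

96.4 kHz = 96400 Hz
7.71 Hz = 7.71 Hz
65 MHz = 65000000 Hz

7.71 Hz < 96.4 kHz < 65 MHz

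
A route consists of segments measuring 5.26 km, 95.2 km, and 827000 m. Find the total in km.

In km:
  5.26 km → 5.26
  95.2 km → 95.2
  827000 m = 827000e-3 km = 827
Sum: 5.26 + 95.2 + 827 = 927.46

927.46 km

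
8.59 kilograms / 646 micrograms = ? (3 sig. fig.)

(8.59e3) / (646e-6) = 0.0133e9

13300000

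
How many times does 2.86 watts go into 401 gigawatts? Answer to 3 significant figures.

140000000000

(401e9) / (2.86) = 140.2e9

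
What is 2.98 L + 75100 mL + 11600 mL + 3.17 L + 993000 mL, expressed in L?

1085.85 L

In L:
  2.98 L → 2.98
  75100 mL = 75100e-3 L = 75.1
  11600 mL = 11600e-3 L = 11.6
  3.17 L → 3.17
  993000 mL = 993000e-3 L = 993
Sum: 2.98 + 75.1 + 11.6 + 3.17 + 993 = 1085.85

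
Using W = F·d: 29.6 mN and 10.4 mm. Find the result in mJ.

0.30784 mJ

29.6e-3 × 10.4e-3 = 307.84e-6 J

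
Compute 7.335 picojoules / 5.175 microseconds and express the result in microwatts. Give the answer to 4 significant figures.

(7.335e-12) / (5.175e-6) = 1.41739e-6 W

1.417 microwatts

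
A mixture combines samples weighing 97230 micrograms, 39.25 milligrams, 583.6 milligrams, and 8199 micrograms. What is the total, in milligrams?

728.279 milligrams

In milligrams:
  97230 micrograms = 97230 × 10^-3 milligrams = 97.23
  39.25 milligrams → 39.25
  583.6 milligrams → 583.6
  8199 micrograms = 8199 × 10^-3 milligrams = 8.199
Sum: 97.23 + 39.25 + 583.6 + 8.199 = 728.279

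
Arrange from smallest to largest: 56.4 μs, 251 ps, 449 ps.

251 ps < 449 ps < 56.4 μs

56.4 μs = 0.0000564 s
251 ps = 0.000000000251 s
449 ps = 0.000000000449 s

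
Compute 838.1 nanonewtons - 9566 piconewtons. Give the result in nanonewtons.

828.534 nanonewtons

In nanonewtons:
  838.1 nanonewtons → 838.1
  9566 piconewtons = 9566 × 10⁻³ nanonewtons = 9.566
Difference: 838.1 - 9.566 = 828.534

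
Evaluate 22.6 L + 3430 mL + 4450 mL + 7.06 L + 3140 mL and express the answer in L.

In L:
  22.6 L → 22.6
  3430 mL = 3430 × 10⁻³ L = 3.43
  4450 mL = 4450 × 10⁻³ L = 4.45
  7.06 L → 7.06
  3140 mL = 3140 × 10⁻³ L = 3.14
Sum: 22.6 + 3.43 + 4.45 + 7.06 + 3.14 = 40.68

40.68 L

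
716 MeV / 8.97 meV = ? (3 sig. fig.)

79800000000

(716 × 10^6) / (8.97 × 10^-3) = 79.82 × 10^9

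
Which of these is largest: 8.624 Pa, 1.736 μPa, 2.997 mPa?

8.624 Pa

8.624 Pa = 8.624 Pa
1.736 μPa = 0.000001736 Pa
2.997 mPa = 0.002997 Pa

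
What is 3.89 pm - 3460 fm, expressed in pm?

In pm:
  3.89 pm → 3.89
  3460 fm = 3460e-3 pm = 3.46
Difference: 3.89 - 3.46 = 0.43

0.43 pm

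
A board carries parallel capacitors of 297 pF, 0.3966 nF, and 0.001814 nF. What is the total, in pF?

695.414 pF

In pF:
  297 pF → 297
  0.3966 nF = 0.3966 × 10³ pF = 396.6
  0.001814 nF = 0.001814 × 10³ pF = 1.814
Sum: 297 + 396.6 + 1.814 = 695.414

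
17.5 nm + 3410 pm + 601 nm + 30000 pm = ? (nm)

651.91 nm

In nm:
  17.5 nm → 17.5
  3410 pm = 3410 × 10⁻³ nm = 3.41
  601 nm → 601
  30000 pm = 30000 × 10⁻³ nm = 30
Sum: 17.5 + 3.41 + 601 + 30 = 651.91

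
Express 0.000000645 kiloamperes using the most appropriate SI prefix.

= 645 × 10^-6 amperes; 10^-6 is micro.

645 microamperes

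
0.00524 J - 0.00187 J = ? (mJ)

In mJ:
  0.00524 J = 0.00524 × 10³ mJ = 5.24
  0.00187 J = 0.00187 × 10³ mJ = 1.87
Difference: 5.24 - 1.87 = 3.37

3.37 mJ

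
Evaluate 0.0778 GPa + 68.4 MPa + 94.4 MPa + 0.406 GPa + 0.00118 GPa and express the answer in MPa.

In MPa:
  0.0778 GPa = 0.0778 × 10³ MPa = 77.8
  68.4 MPa → 68.4
  94.4 MPa → 94.4
  0.406 GPa = 0.406 × 10³ MPa = 406
  0.00118 GPa = 0.00118 × 10³ MPa = 1.18
Sum: 77.8 + 68.4 + 94.4 + 406 + 1.18 = 647.78

647.78 MPa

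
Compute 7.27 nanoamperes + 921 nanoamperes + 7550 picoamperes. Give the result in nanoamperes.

In nanoamperes:
  7.27 nanoamperes → 7.27
  921 nanoamperes → 921
  7550 picoamperes = 7550 × 10⁻³ nanoamperes = 7.55
Sum: 7.27 + 921 + 7.55 = 935.82

935.82 nanoamperes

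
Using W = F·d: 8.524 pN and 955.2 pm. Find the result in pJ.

8.524 × 10^-12 × 955.2 × 10^-12 = 8142.1248 × 10^-24 J

0.0000000081421248 pJ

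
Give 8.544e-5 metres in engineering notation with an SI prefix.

= 85.44e-6 metres; 1e-6 is micro.

85.44 micrometres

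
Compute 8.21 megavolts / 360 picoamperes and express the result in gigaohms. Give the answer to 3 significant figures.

(8.21 × 10^6) / (360 × 10^-12) = 0.022806 × 10^18 Ω

22800000 gigaohms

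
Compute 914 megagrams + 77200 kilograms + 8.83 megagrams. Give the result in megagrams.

1000.03 megagrams

In megagrams:
  914 megagrams → 914
  77200 kilograms = 77200e-3 megagrams = 77.2
  8.83 megagrams → 8.83
Sum: 914 + 77.2 + 8.83 = 1000.03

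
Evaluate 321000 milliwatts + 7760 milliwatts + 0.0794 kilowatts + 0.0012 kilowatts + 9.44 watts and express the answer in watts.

418.8 watts

In watts:
  321000 milliwatts = 321000 × 10^-3 watts = 321
  7760 milliwatts = 7760 × 10^-3 watts = 7.76
  0.0794 kilowatts = 0.0794 × 10^3 watts = 79.4
  0.0012 kilowatts = 0.0012 × 10^3 watts = 1.2
  9.44 watts → 9.44
Sum: 321 + 7.76 + 79.4 + 1.2 + 9.44 = 418.8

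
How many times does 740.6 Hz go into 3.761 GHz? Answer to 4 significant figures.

(3.761 × 10^9) / (740.6) = 0.0050783 × 10^9

5078000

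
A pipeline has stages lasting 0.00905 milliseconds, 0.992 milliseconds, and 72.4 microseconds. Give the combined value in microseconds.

In microseconds:
  0.00905 milliseconds = 0.00905 × 10³ microseconds = 9.05
  0.992 milliseconds = 0.992 × 10³ microseconds = 992
  72.4 microseconds → 72.4
Sum: 9.05 + 992 + 72.4 = 1073.45

1073.45 microseconds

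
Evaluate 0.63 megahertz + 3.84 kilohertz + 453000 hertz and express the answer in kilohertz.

In kilohertz:
  0.63 megahertz = 0.63e3 kilohertz = 630
  3.84 kilohertz → 3.84
  453000 hertz = 453000e-3 kilohertz = 453
Sum: 630 + 3.84 + 453 = 1086.84

1086.84 kilohertz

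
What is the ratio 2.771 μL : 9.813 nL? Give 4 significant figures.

(2.771 × 10⁻⁶) / (9.813 × 10⁻⁹) = 0.28238 × 10³

282.4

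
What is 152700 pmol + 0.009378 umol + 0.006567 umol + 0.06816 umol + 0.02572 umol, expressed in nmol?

In nmol:
  152700 pmol = 152700 × 10⁻³ nmol = 152.7
  0.009378 umol = 0.009378 × 10³ nmol = 9.378
  0.006567 umol = 0.006567 × 10³ nmol = 6.567
  0.06816 umol = 0.06816 × 10³ nmol = 68.16
  0.02572 umol = 0.02572 × 10³ nmol = 25.72
Sum: 152.7 + 9.378 + 6.567 + 68.16 + 25.72 = 262.525

262.525 nmol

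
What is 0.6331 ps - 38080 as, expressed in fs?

595.02 fs

In fs:
  0.6331 ps = 0.6331e3 fs = 633.1
  38080 as = 38080e-3 fs = 38.08
Difference: 633.1 - 38.08 = 595.02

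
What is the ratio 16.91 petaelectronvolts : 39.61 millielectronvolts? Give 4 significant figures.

(16.91e15) / (39.61e-3) = 0.42691e18

426900000000000000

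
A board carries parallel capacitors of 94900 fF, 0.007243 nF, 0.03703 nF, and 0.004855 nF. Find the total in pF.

144.028 pF

In pF:
  94900 fF = 94900 × 10^-3 pF = 94.9
  0.007243 nF = 0.007243 × 10^3 pF = 7.243
  0.03703 nF = 0.03703 × 10^3 pF = 37.03
  0.004855 nF = 0.004855 × 10^3 pF = 4.855
Sum: 94.9 + 7.243 + 37.03 + 4.855 = 144.028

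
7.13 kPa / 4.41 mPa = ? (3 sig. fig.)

1620000

(7.13 × 10^3) / (4.41 × 10^-3) = 1.617 × 10^6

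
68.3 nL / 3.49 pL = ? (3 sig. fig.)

(68.3 × 10^-9) / (3.49 × 10^-12) = 19.57 × 10^3

19600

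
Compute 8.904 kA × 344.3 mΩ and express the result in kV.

3.0656472 kV

8.904e3 × 344.3e-3 = 3065.6472 V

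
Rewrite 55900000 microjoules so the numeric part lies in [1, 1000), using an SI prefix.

55.9 joules

= 55.9 joules; mantissa already in [1, 1000).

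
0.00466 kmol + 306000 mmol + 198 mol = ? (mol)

In mol:
  0.00466 kmol = 0.00466e3 mol = 4.66
  306000 mmol = 306000e-3 mol = 306
  198 mol → 198
Sum: 4.66 + 306 + 198 = 508.66

508.66 mol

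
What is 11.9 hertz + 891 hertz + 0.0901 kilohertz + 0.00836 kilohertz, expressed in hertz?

In hertz:
  11.9 hertz → 11.9
  891 hertz → 891
  0.0901 kilohertz = 0.0901e3 hertz = 90.1
  0.00836 kilohertz = 0.00836e3 hertz = 8.36
Sum: 11.9 + 891 + 90.1 + 8.36 = 1001.36

1001.36 hertz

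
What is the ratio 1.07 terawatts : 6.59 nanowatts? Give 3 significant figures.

162000000000000000000

(1.07 × 10¹²) / (6.59 × 10⁻⁹) = 0.1624 × 10²¹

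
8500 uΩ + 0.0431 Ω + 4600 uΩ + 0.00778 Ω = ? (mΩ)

In mΩ:
  8500 uΩ = 8500e-3 mΩ = 8.5
  0.0431 Ω = 0.0431e3 mΩ = 43.1
  4600 uΩ = 4600e-3 mΩ = 4.6
  0.00778 Ω = 0.00778e3 mΩ = 7.78
Sum: 8.5 + 43.1 + 4.6 + 7.78 = 63.98

63.98 mΩ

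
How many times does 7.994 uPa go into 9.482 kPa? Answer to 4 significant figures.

(9.482e3) / (7.994e-6) = 1.1861e9

1186000000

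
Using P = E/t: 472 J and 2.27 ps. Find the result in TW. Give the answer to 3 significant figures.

208 TW

(472) / (2.27 × 10^-12) = 207.93 × 10^12 W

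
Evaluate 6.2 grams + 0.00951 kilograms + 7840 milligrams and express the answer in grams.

23.55 grams

In grams:
  6.2 grams → 6.2
  0.00951 kilograms = 0.00951 × 10^3 grams = 9.51
  7840 milligrams = 7840 × 10^-3 grams = 7.84
Sum: 6.2 + 9.51 + 7.84 = 23.55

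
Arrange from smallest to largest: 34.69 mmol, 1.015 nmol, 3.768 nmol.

34.69 mmol = 0.03469 mol
1.015 nmol = 0.000000001015 mol
3.768 nmol = 0.000000003768 mol

1.015 nmol < 3.768 nmol < 34.69 mmol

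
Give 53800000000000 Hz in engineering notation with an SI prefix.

53.8 THz

= 53.8e12 Hz; 1e12 is tera.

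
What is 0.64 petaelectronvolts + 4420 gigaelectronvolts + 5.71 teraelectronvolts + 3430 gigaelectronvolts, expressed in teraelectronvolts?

653.56 teraelectronvolts

In teraelectronvolts:
  0.64 petaelectronvolts = 0.64 × 10³ teraelectronvolts = 640
  4420 gigaelectronvolts = 4420 × 10⁻³ teraelectronvolts = 4.42
  5.71 teraelectronvolts → 5.71
  3430 gigaelectronvolts = 3430 × 10⁻³ teraelectronvolts = 3.43
Sum: 640 + 4.42 + 5.71 + 3.43 = 653.56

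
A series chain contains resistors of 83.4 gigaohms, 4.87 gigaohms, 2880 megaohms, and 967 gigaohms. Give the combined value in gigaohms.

In gigaohms:
  83.4 gigaohms → 83.4
  4.87 gigaohms → 4.87
  2880 megaohms = 2880e-3 gigaohms = 2.88
  967 gigaohms → 967
Sum: 83.4 + 4.87 + 2.88 + 967 = 1058.15

1058.15 gigaohms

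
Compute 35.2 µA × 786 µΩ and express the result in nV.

27.6672 nV

35.2 × 10^-6 × 786 × 10^-6 = 27667.2 × 10^-12 V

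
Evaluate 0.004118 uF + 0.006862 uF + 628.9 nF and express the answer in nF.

639.88 nF

In nF:
  0.004118 uF = 0.004118e3 nF = 4.118
  0.006862 uF = 0.006862e3 nF = 6.862
  628.9 nF → 628.9
Sum: 4.118 + 6.862 + 628.9 = 639.88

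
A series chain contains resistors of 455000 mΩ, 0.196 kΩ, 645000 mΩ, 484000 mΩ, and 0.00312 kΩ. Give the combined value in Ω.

1783.12 Ω

In Ω:
  455000 mΩ = 455000 × 10^-3 Ω = 455
  0.196 kΩ = 0.196 × 10^3 Ω = 196
  645000 mΩ = 645000 × 10^-3 Ω = 645
  484000 mΩ = 484000 × 10^-3 Ω = 484
  0.00312 kΩ = 0.00312 × 10^3 Ω = 3.12
Sum: 455 + 196 + 645 + 484 + 3.12 = 1783.12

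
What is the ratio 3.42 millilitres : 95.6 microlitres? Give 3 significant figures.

35.8

(3.42 × 10⁻³) / (95.6 × 10⁻⁶) = 0.03577 × 10³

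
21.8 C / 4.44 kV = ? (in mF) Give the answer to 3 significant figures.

4.91 mF

(21.8) / (4.44e3) = 4.9099e-3 F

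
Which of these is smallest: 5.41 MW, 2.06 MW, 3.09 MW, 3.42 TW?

2.06 MW

5.41 MW = 5410000 W
2.06 MW = 2060000 W
3.09 MW = 3090000 W
3.42 TW = 3420000000000 W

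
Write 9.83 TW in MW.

tera = 1e12, mega = 1e6; factor is 1e6.
9.83 × 1e6 = 9830000

9830000 MW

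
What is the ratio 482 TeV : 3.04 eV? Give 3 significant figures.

159000000000000

(482e12) / (3.04) = 158.6e12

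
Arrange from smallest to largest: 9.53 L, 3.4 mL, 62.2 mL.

9.53 L = 9.53 L
3.4 mL = 0.0034 L
62.2 mL = 0.0622 L

3.4 mL < 62.2 mL < 9.53 L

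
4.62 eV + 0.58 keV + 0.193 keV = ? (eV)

In eV:
  4.62 eV → 4.62
  0.58 keV = 0.58e3 eV = 580
  0.193 keV = 0.193e3 eV = 193
Sum: 4.62 + 580 + 193 = 777.62

777.62 eV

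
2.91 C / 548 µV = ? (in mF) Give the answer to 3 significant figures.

(2.91) / (548 × 10⁻⁶) = 0.0053102 × 10⁶ F

5310000 mF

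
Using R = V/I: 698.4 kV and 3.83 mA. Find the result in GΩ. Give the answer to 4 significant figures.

(698.4e3) / (3.83e-3) = 182.35e6 Ω

0.1823 GΩ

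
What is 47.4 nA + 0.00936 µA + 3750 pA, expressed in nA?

60.51 nA

In nA:
  47.4 nA → 47.4
  0.00936 µA = 0.00936e3 nA = 9.36
  3750 pA = 3750e-3 nA = 3.75
Sum: 47.4 + 9.36 + 3.75 = 60.51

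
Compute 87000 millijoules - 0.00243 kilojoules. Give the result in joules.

84.57 joules

In joules:
  87000 millijoules = 87000 × 10⁻³ joules = 87
  0.00243 kilojoules = 0.00243 × 10³ joules = 2.43
Difference: 87 - 2.43 = 84.57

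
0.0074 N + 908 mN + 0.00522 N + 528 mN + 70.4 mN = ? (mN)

In mN:
  0.0074 N = 0.0074 × 10³ mN = 7.4
  908 mN → 908
  0.00522 N = 0.00522 × 10³ mN = 5.22
  528 mN → 528
  70.4 mN → 70.4
Sum: 7.4 + 908 + 5.22 + 528 + 70.4 = 1519.02

1519.02 mN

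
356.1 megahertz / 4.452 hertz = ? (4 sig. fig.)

79990000

(356.1 × 10^6) / (4.452) = 79.987 × 10^6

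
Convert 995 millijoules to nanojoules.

995000000 nanojoules

milli = 10⁻³, nano = 10⁻⁹; factor is 10⁶.
995 × 10⁶ = 995000000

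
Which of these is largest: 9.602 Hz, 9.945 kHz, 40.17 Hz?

9.945 kHz

9.602 Hz = 9.602 Hz
9.945 kHz = 9945 Hz
40.17 Hz = 40.17 Hz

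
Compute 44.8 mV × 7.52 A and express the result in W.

44.8 × 10^-3 × 7.52 = 336.896 × 10^-3 W

0.336896 W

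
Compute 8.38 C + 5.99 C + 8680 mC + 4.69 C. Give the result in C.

27.74 C

In C:
  8.38 C → 8.38
  5.99 C → 5.99
  8680 mC = 8680e-3 C = 8.68
  4.69 C → 4.69
Sum: 8.38 + 5.99 + 8.68 + 4.69 = 27.74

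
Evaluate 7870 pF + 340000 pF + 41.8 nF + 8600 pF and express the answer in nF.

In nF:
  7870 pF = 7870e-3 nF = 7.87
  340000 pF = 340000e-3 nF = 340
  41.8 nF → 41.8
  8600 pF = 8600e-3 nF = 8.6
Sum: 7.87 + 340 + 41.8 + 8.6 = 398.27

398.27 nF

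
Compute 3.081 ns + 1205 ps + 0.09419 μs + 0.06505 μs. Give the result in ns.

163.526 ns

In ns:
  3.081 ns → 3.081
  1205 ps = 1205 × 10^-3 ns = 1.205
  0.09419 μs = 0.09419 × 10^3 ns = 94.19
  0.06505 μs = 0.06505 × 10^3 ns = 65.05
Sum: 3.081 + 1.205 + 94.19 + 65.05 = 163.526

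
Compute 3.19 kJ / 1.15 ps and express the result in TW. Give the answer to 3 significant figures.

(3.19 × 10³) / (1.15 × 10⁻¹²) = 2.7739 × 10¹⁵ W

2770 TW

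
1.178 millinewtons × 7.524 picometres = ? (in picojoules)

0.008863272 picojoules

1.178e-3 × 7.524e-12 = 8.863272e-15 J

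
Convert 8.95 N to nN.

(no prefix) = 1e0, nano = 1e-9; factor is 1e9.
8.95 × 1e9 = 8950000000

8950000000 nN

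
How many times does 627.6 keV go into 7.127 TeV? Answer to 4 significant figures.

(7.127 × 10¹²) / (627.6 × 10³) = 0.011356 × 10⁹

11360000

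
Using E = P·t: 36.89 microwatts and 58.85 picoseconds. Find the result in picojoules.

0.0021709765 picojoules

36.89 × 10^-6 × 58.85 × 10^-12 = 2170.9765 × 10^-18 J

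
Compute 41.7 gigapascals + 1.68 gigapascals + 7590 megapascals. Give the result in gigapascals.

In gigapascals:
  41.7 gigapascals → 41.7
  1.68 gigapascals → 1.68
  7590 megapascals = 7590 × 10⁻³ gigapascals = 7.59
Sum: 41.7 + 1.68 + 7.59 = 50.97

50.97 gigapascals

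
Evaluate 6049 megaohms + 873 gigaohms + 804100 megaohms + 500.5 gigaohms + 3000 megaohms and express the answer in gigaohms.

In gigaohms:
  6049 megaohms = 6049e-3 gigaohms = 6.049
  873 gigaohms → 873
  804100 megaohms = 804100e-3 gigaohms = 804.1
  500.5 gigaohms → 500.5
  3000 megaohms = 3000e-3 gigaohms = 3
Sum: 6.049 + 873 + 804.1 + 500.5 + 3 = 2186.649

2186.649 gigaohms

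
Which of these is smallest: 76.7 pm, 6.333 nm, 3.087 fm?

76.7 pm = 0.0000000000767 m
6.333 nm = 0.000000006333 m
3.087 fm = 0.000000000000003087 m

3.087 fm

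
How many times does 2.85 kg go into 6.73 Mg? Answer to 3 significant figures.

(6.73 × 10⁶) / (2.85 × 10³) = 2.361 × 10³

2360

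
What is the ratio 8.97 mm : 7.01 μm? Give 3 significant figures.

(8.97e-3) / (7.01e-6) = 1.28e3

1280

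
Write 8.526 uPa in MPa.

micro = 10⁻⁶, mega = 10⁶; factor is 10⁻¹².
8.526 × 10⁻¹² = 0.000000000008526

0.000000000008526 MPa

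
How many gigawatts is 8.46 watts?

0.00000000846 gigawatts

(no prefix) = 10⁰, giga = 10⁹; factor is 10⁻⁹.
8.46 × 10⁻⁹ = 0.00000000846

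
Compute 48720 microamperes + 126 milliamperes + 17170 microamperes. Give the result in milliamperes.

In milliamperes:
  48720 microamperes = 48720 × 10^-3 milliamperes = 48.72
  126 milliamperes → 126
  17170 microamperes = 17170 × 10^-3 milliamperes = 17.17
Sum: 48.72 + 126 + 17.17 = 191.89

191.89 milliamperes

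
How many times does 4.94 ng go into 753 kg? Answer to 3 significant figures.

152000000000000

(753e3) / (4.94e-9) = 152.4e12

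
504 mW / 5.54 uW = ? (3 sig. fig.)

91000

(504e-3) / (5.54e-6) = 90.97e3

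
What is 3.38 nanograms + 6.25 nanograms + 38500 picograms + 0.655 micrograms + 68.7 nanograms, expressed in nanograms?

In nanograms:
  3.38 nanograms → 3.38
  6.25 nanograms → 6.25
  38500 picograms = 38500e-3 nanograms = 38.5
  0.655 micrograms = 0.655e3 nanograms = 655
  68.7 nanograms → 68.7
Sum: 3.38 + 6.25 + 38.5 + 655 + 68.7 = 771.83

771.83 nanograms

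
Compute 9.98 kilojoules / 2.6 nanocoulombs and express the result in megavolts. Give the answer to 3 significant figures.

(9.98 × 10^3) / (2.6 × 10^-9) = 3.8385 × 10^12 V

3840000 megavolts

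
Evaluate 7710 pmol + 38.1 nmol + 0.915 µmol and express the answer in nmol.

In nmol:
  7710 pmol = 7710e-3 nmol = 7.71
  38.1 nmol → 38.1
  0.915 µmol = 0.915e3 nmol = 915
Sum: 7.71 + 38.1 + 915 = 960.81

960.81 nmol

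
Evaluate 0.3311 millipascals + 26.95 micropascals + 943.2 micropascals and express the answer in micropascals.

1301.25 micropascals

In micropascals:
  0.3311 millipascals = 0.3311e3 micropascals = 331.1
  26.95 micropascals → 26.95
  943.2 micropascals → 943.2
Sum: 331.1 + 26.95 + 943.2 = 1301.25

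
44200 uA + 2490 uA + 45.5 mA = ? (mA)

92.19 mA

In mA:
  44200 uA = 44200 × 10⁻³ mA = 44.2
  2490 uA = 2490 × 10⁻³ mA = 2.49
  45.5 mA → 45.5
Sum: 44.2 + 2.49 + 45.5 = 92.19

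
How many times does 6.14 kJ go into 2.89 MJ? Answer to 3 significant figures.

471

(2.89 × 10⁶) / (6.14 × 10³) = 0.4707 × 10³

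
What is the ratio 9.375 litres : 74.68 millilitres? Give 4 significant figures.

125.5

(9.375) / (74.68e-3) = 0.12554e3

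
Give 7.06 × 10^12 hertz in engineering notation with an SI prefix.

= 7.06 × 10^12 hertz; 10^12 is tera.

7.06 terahertz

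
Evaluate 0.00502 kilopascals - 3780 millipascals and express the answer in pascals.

1.24 pascals

In pascals:
  0.00502 kilopascals = 0.00502e3 pascals = 5.02
  3780 millipascals = 3780e-3 pascals = 3.78
Difference: 5.02 - 3.78 = 1.24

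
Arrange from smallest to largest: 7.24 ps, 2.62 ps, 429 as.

429 as < 2.62 ps < 7.24 ps

7.24 ps = 0.00000000000724 s
2.62 ps = 0.00000000000262 s
429 as = 0.000000000000000429 s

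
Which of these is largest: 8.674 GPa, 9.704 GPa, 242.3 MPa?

9.704 GPa

8.674 GPa = 8674000000 Pa
9.704 GPa = 9704000000 Pa
242.3 MPa = 242300000 Pa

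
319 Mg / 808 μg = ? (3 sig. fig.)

(319 × 10^6) / (808 × 10^-6) = 0.3948 × 10^12

395000000000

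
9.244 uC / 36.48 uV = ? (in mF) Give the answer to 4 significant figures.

253.4 mF

(9.244 × 10⁻⁶) / (36.48 × 10⁻⁶) = 0.253399 F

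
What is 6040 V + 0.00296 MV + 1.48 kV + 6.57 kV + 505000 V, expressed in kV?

In kV:
  6040 V = 6040e-3 kV = 6.04
  0.00296 MV = 0.00296e3 kV = 2.96
  1.48 kV → 1.48
  6.57 kV → 6.57
  505000 V = 505000e-3 kV = 505
Sum: 6.04 + 2.96 + 1.48 + 6.57 + 505 = 522.05

522.05 kV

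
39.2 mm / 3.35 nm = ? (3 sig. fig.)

(39.2e-3) / (3.35e-9) = 11.7e6

11700000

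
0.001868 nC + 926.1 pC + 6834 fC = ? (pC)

In pC:
  0.001868 nC = 0.001868 × 10^3 pC = 1.868
  926.1 pC → 926.1
  6834 fC = 6834 × 10^-3 pC = 6.834
Sum: 1.868 + 926.1 + 6.834 = 934.802

934.802 pC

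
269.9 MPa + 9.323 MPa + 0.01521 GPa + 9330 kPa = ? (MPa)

303.763 MPa

In MPa:
  269.9 MPa → 269.9
  9.323 MPa → 9.323
  0.01521 GPa = 0.01521e3 MPa = 15.21
  9330 kPa = 9330e-3 MPa = 9.33
Sum: 269.9 + 9.323 + 15.21 + 9.33 = 303.763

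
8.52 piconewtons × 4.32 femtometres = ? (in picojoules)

0.0000000000000368064 picojoules

8.52 × 10⁻¹² × 4.32 × 10⁻¹⁵ = 36.8064 × 10⁻²⁷ J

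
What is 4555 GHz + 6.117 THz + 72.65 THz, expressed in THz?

83.322 THz

In THz:
  4555 GHz = 4555 × 10⁻³ THz = 4.555
  6.117 THz → 6.117
  72.65 THz → 72.65
Sum: 4.555 + 6.117 + 72.65 = 83.322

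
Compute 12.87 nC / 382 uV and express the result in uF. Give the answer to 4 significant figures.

(12.87 × 10^-9) / (382 × 10^-6) = 0.0336911 × 10^-3 F

33.69 uF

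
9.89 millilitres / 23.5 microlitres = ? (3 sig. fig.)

421

(9.89 × 10^-3) / (23.5 × 10^-6) = 0.4209 × 10^3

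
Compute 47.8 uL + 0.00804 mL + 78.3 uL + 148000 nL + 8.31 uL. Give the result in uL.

In uL:
  47.8 uL → 47.8
  0.00804 mL = 0.00804e3 uL = 8.04
  78.3 uL → 78.3
  148000 nL = 148000e-3 uL = 148
  8.31 uL → 8.31
Sum: 47.8 + 8.04 + 78.3 + 148 + 8.31 = 290.45

290.45 uL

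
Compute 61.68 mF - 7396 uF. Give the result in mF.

In mF:
  61.68 mF → 61.68
  7396 uF = 7396 × 10^-3 mF = 7.396
Difference: 61.68 - 7.396 = 54.284

54.284 mF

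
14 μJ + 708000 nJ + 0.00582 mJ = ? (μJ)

In μJ:
  14 μJ → 14
  708000 nJ = 708000e-3 μJ = 708
  0.00582 mJ = 0.00582e3 μJ = 5.82
Sum: 14 + 708 + 5.82 = 727.82

727.82 μJ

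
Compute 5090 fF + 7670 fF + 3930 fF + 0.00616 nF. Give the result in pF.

In pF:
  5090 fF = 5090e-3 pF = 5.09
  7670 fF = 7670e-3 pF = 7.67
  3930 fF = 3930e-3 pF = 3.93
  0.00616 nF = 0.00616e3 pF = 6.16
Sum: 5.09 + 7.67 + 3.93 + 6.16 = 22.85

22.85 pF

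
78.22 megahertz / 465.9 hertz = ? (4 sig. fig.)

167900

(78.22e6) / (465.9) = 0.16789e6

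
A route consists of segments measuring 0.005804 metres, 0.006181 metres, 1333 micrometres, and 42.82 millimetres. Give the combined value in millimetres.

In millimetres:
  0.005804 metres = 0.005804 × 10³ millimetres = 5.804
  0.006181 metres = 0.006181 × 10³ millimetres = 6.181
  1333 micrometres = 1333 × 10⁻³ millimetres = 1.333
  42.82 millimetres → 42.82
Sum: 5.804 + 6.181 + 1.333 + 42.82 = 56.138

56.138 millimetres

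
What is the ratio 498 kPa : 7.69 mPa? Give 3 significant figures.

64800000

(498e3) / (7.69e-3) = 64.76e6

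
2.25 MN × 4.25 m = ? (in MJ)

2.25e6 × 4.25 = 9.5625e6 J

9.5625 MJ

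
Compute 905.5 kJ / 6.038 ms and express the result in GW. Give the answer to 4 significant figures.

0.1500 GW

(905.5e3) / (6.038e-3) = 149.967e6 W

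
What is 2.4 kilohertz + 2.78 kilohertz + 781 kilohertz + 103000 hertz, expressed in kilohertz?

In kilohertz:
  2.4 kilohertz → 2.4
  2.78 kilohertz → 2.78
  781 kilohertz → 781
  103000 hertz = 103000 × 10⁻³ kilohertz = 103
Sum: 2.4 + 2.78 + 781 + 103 = 889.18

889.18 kilohertz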